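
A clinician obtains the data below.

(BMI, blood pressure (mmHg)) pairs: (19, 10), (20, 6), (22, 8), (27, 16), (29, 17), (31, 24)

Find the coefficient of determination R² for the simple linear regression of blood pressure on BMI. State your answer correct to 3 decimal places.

0.864

n = 6, Σx = 148, Σy = 81, Σxy = 2155, Σx² = 3776, Σy² = 1321
Sxx = Σx² − (Σx)²/n = 3776 − 3650.666667 = 125.333333
Sxy = Σxy − (Σx)(Σy)/n = 2155 − 1998 = 157
Syy = Σy² − (Σy)²/n = 1321 − 1093.5 = 227.5
R² = Sxy²/(Sxx·Syy) = (157)²/(125.333333·227.5) = 0.864473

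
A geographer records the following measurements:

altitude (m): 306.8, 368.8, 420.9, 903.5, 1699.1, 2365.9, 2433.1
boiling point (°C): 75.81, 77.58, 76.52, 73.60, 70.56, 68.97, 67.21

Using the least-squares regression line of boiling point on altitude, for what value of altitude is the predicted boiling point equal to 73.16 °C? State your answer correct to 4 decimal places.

1150.3393

n = 7, Σx = 8498.1, Σy = 510.25, Σxy = 597168.15, Σx² = 15628007.97
Sxx = Σx² − (Σx)²/n = 15628007.97 − 10316814.801429 = 5311193.168571
Sxy = Σxy − (Σx)(Σy)/n = 597168.15 − 619450.789286 = -22282.639286
b = Sxy/Sxx = -22282.639286/5311193.168571 = -0.004195
a = ȳ − b·x̄ = 72.892857 − (-0.004195)·1214.014286 = 77.986146
Set a + b·x = 73.16: x = (73.16 − 77.986146) / (-0.004195) = 1150.339274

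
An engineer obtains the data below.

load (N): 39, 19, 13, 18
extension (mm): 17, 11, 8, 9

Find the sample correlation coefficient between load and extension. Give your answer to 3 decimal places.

0.986

n = 4, Σx = 89, Σy = 45, Σxy = 1138, Σx² = 2375, Σy² = 555
Sxx = Σx² − (Σx)²/n = 2375 − 1980.25 = 394.75
Sxy = Σxy − (Σx)(Σy)/n = 1138 − 1001.25 = 136.75
Syy = Σy² − (Σy)²/n = 555 − 506.25 = 48.75
r = Sxy/√(Sxx·Syy) = 136.75/√(19244.0625) = 136.75/138.722970 = 0.985778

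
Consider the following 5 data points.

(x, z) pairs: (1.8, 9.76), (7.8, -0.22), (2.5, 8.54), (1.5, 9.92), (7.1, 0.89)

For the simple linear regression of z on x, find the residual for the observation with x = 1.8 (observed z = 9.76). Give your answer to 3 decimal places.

0.142

n = 5, Σx = 20.7, Σy = 28.89, Σxy = 58.401, Σx² = 122.99
Sxx = Σx² − (Σx)²/n = 122.99 − 85.698 = 37.292
Sxy = Σxy − (Σx)(Σy)/n = 58.401 − 119.6046 = -61.2036
b = Sxy/Sxx = -61.2036/37.292 = -1.641199
a = ȳ − b·x̄ = 5.778 − (-1.641199)·4.14 = 12.572565
ŷ(1.8) = 12.572565 + (-1.641199)·1.8 = 9.618406
residual = y − ŷ = 9.76 − 9.618406 = 0.141594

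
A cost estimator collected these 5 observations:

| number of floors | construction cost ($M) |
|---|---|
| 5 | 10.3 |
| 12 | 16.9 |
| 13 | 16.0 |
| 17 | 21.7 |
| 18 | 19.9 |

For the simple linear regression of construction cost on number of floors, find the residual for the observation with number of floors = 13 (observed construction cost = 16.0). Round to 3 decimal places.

-0.960

n = 5, Σx = 65, Σy = 84.8, Σxy = 1189.4, Σx² = 951
Sxx = Σx² − (Σx)²/n = 951 − 845 = 106
Sxy = Σxy − (Σx)(Σy)/n = 1189.4 − 1102.4 = 87
b = Sxy/Sxx = 87/106 = 0.820755
a = ȳ − b·x̄ = 16.96 − 0.820755·13 = 6.290189
ŷ(13) = 6.290189 + 0.820755·13 = 16.96
residual = y − ŷ = 16.0 − 16.96 = -0.96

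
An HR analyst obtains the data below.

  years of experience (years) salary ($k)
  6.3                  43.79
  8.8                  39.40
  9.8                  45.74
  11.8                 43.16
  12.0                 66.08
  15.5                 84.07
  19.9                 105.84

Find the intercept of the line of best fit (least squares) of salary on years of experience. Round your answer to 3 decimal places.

n = 7, Σx = 84.1, Σy = 428.08, Σxy = 5782.398, Σx² = 1132.67
Sxx = Σx² − (Σx)²/n = 1132.67 − 1010.401429 = 122.268571
Sxy = Σxy − (Σx)(Σy)/n = 5782.398 − 5143.075429 = 639.322571
b = Sxy/Sxx = 639.322571/122.268571 = 5.228838
a = ȳ − b·x̄ = 61.154286 − 5.228838·12.014286 = -1.666470

-1.666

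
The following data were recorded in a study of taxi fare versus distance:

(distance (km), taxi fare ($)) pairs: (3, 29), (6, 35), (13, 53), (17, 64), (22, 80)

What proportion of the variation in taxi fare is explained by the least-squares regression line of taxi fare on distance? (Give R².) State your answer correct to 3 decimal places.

0.996

n = 5, Σx = 61, Σy = 261, Σxy = 3834, Σx² = 987, Σy² = 15371
Sxx = Σx² − (Σx)²/n = 987 − 744.2 = 242.8
Sxy = Σxy − (Σx)(Σy)/n = 3834 − 3184.2 = 649.8
Syy = Σy² − (Σy)²/n = 15371 − 13624.2 = 1746.8
R² = Sxy²/(Sxx·Syy) = (649.8)²/(242.8·1746.8) = 0.995560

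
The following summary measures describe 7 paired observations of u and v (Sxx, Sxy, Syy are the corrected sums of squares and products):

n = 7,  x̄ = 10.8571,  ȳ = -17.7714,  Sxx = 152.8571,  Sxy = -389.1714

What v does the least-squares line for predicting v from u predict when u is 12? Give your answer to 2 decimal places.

b = Sxy/Sxx = -389.1714/152.8571 = -2.545982
a = ȳ − b·x̄ = -17.7714 − (-2.545982)·10.8571 = 9.870579
ŷ(12) = a + b·12 = 9.870579 + (-2.545982)·12 = -20.681203

-20.68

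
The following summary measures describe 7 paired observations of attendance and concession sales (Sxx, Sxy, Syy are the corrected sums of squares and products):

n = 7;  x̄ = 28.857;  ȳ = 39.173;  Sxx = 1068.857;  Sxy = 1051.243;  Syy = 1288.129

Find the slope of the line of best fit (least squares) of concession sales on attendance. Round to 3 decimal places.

b = Sxy/Sxx = 1051.243/1068.857 = 0.983521

0.984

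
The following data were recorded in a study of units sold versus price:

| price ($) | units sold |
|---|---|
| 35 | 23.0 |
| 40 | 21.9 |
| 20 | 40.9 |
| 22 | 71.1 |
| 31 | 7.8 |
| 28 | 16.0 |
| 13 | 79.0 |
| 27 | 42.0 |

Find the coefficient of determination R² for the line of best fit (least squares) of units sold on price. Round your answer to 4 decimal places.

n = 8, Σx = 216, Σy = 301.7, Σxy = 6914, Σx² = 6352, Σy² = 16058.47
Sxx = Σx² − (Σx)²/n = 6352 − 5832 = 520
Sxy = Σxy − (Σx)(Σy)/n = 6914 − 8145.9 = -1231.9
Syy = Σy² − (Σy)²/n = 16058.47 − 11377.86125 = 4680.60875
R² = Sxy²/(Sxx·Syy) = (-1231.9)²/(520·4680.60875) = 0.623513

0.6235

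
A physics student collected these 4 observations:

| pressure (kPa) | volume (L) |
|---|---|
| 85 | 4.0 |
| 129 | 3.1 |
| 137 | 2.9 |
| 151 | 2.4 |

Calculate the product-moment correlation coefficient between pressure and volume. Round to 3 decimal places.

-0.991

n = 4, Σx = 502, Σy = 12.4, Σxy = 1499.6, Σx² = 65436, Σy² = 39.78
Sxx = Σx² − (Σx)²/n = 65436 − 63001 = 2435
Sxy = Σxy − (Σx)(Σy)/n = 1499.6 − 1556.2 = -56.6
Syy = Σy² − (Σy)²/n = 39.78 − 38.44 = 1.34
r = Sxy/√(Sxx·Syy) = -56.6/√(3262.9) = -56.6/57.121800 = -0.990865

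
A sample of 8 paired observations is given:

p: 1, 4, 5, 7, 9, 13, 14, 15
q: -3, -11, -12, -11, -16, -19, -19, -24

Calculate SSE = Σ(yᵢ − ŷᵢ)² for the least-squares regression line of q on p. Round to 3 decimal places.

24.395

n = 8, Σx = 68, Σy = -115, Σxy = -1201, Σx² = 762, Σy² = 1949
Sxx = Σx² − (Σx)²/n = 762 − 578 = 184
Sxy = Σxy − (Σx)(Σy)/n = -1201 − (-977.5) = -223.5
Syy = Σy² − (Σy)²/n = 1949 − 1653.125 = 295.875
b = Sxy/Sxx = -223.5/184 = -1.214674
SSE = Syy − b·Sxy = 295.875 − (-1.214674)·(-223.5) = 24.395380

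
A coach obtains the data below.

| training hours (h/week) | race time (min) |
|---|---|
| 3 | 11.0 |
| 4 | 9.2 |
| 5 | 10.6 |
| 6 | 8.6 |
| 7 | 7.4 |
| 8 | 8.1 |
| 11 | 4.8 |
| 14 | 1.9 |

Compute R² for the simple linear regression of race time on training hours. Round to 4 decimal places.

0.9403

n = 8, Σx = 58, Σy = 61.6, Σxy = 370.4, Σx² = 516, Σy² = 538.98
Sxx = Σx² − (Σx)²/n = 516 − 420.5 = 95.5
Sxy = Σxy − (Σx)(Σy)/n = 370.4 − 446.6 = -76.2
Syy = Σy² − (Σy)²/n = 538.98 − 474.32 = 64.66
R² = Sxy²/(Sxx·Syy) = (-76.2)²/(95.5·64.66) = 0.940310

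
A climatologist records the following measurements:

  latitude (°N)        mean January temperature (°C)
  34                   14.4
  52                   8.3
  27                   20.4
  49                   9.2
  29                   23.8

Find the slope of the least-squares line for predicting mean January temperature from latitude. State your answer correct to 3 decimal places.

n = 5, Σx = 191, Σy = 76.1, Σxy = 2613, Σx² = 7831
Sxx = Σx² − (Σx)²/n = 7831 − 7296.2 = 534.8
Sxy = Σxy − (Σx)(Σy)/n = 2613 − 2907.02 = -294.02
b = Sxy/Sxx = -294.02/534.8 = -0.549776

-0.550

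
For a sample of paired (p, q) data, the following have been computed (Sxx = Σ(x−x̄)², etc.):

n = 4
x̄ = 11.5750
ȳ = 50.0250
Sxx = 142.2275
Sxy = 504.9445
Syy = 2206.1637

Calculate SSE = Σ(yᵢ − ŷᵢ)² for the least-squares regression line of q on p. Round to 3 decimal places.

b = Sxy/Sxx = 504.9445/142.2275 = 3.550259
SSE = Syy − b·Sxy = 2206.1637 − 3.550259·504.9445 = 413.479809

413.480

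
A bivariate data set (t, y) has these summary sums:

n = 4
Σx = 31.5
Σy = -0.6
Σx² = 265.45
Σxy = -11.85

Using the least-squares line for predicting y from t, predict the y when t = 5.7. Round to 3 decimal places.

0.741

Sxx = Σx² − (Σx)²/n = 265.45 − 248.0625 = 17.3875
Sxy = Σxy − (Σx)(Σy)/n = -11.85 − (-4.725) = -7.125
b = Sxy/Sxx = -7.125/17.3875 = -0.409777
a = ȳ − b·x̄ = -0.15 − (-0.409777)·7.875 = 3.076995
ŷ(5.7) = a + b·5.7 = 3.076995 + (-0.409777)·5.7 = 0.741265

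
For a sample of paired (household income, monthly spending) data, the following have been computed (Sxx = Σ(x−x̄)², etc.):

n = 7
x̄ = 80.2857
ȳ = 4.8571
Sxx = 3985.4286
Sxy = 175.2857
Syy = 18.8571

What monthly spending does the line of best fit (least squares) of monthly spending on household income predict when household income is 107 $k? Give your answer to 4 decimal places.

6.0320

b = Sxy/Sxx = 175.2857/3985.4286 = 0.043982
a = ȳ − b·x̄ = 4.8571 − 0.043982·80.2857 = 1.326003
ŷ(107) = a + b·107 = 1.326003 + 0.043982·107 = 6.032039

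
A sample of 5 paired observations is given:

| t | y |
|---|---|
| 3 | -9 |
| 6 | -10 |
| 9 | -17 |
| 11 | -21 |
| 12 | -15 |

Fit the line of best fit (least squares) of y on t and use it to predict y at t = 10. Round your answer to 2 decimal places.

n = 5, Σx = 41, Σy = -72, Σxy = -651, Σx² = 391
Sxx = Σx² − (Σx)²/n = 391 − 336.2 = 54.8
Sxy = Σxy − (Σx)(Σy)/n = -651 − (-590.4) = -60.6
b = Sxy/Sxx = -60.6/54.8 = -1.105839
a = ȳ − b·x̄ = -14.4 − (-1.105839)·8.2 = -5.332117
ŷ(10) = a + b·10 = -5.332117 + (-1.105839)·10 = -16.390511

-16.39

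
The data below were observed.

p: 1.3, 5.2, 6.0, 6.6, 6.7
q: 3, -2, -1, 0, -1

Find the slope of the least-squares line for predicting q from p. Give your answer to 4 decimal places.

n = 5, Σx = 25.8, Σy = -1, Σxy = -19.2, Σx² = 153.18
Sxx = Σx² − (Σx)²/n = 153.18 − 133.128 = 20.052
Sxy = Σxy − (Σx)(Σy)/n = -19.2 − (-5.16) = -14.04
b = Sxy/Sxx = -14.04/20.052 = -0.700180

-0.7002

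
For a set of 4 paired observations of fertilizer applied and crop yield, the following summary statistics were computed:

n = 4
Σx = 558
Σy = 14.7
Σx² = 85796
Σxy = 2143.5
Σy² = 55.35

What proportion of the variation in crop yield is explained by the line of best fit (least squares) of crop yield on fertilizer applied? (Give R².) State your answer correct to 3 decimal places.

Sxx = Σx² − (Σx)²/n = 85796 − 77841 = 7955
Sxy = Σxy − (Σx)(Σy)/n = 2143.5 − 2050.65 = 92.85
Syy = Σy² − (Σy)²/n = 55.35 − 54.0225 = 1.3275
R² = Sxy²/(Sxx·Syy) = (92.85)²/(7955·1.3275) = 0.816374

0.816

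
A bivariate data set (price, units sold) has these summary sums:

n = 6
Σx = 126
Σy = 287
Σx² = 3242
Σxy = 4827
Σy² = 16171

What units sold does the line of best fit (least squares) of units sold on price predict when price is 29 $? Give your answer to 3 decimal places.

31.726

Sxx = Σx² − (Σx)²/n = 3242 − 2646 = 596
Sxy = Σxy − (Σx)(Σy)/n = 4827 − 6027 = -1200
b = Sxy/Sxx = -1200/596 = -2.013423
a = ȳ − b·x̄ = 47.833333 − (-2.013423)·21 = 90.115213
ŷ(29) = a + b·29 = 90.115213 + (-2.013423)·29 = 31.725951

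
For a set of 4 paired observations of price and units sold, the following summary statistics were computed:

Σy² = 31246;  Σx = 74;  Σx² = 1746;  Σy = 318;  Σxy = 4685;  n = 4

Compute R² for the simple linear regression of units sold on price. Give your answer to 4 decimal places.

0.6382

Sxx = Σx² − (Σx)²/n = 1746 − 1369 = 377
Sxy = Σxy − (Σx)(Σy)/n = 4685 − 5883 = -1198
Syy = Σy² − (Σy)²/n = 31246 − 25281 = 5965
R² = Sxy²/(Sxx·Syy) = (-1198)²/(377·5965) = 0.638207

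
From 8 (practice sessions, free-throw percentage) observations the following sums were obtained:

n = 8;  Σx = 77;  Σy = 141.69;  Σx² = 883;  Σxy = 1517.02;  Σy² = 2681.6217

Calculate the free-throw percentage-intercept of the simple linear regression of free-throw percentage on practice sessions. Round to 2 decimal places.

Sxx = Σx² − (Σx)²/n = 883 − 741.125 = 141.875
Sxy = Σxy − (Σx)(Σy)/n = 1517.02 − 1363.76625 = 153.25375
b = Sxy/Sxx = 153.25375/141.875 = 1.080203
a = ȳ − b·x̄ = 17.71125 − 1.080203·9.625 = 7.314300

7.31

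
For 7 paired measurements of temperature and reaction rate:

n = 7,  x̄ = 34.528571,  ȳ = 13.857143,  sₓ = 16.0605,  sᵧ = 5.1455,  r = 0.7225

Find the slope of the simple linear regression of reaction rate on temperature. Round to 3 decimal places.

b = r · sᵧ/sₓ = 0.7225 · 5.1455/16.0605 = 0.231476

0.231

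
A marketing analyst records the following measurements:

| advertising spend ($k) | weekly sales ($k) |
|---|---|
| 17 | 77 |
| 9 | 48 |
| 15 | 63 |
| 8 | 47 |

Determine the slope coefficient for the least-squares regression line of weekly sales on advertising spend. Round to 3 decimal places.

3.119

n = 4, Σx = 49, Σy = 235, Σxy = 3062, Σx² = 659
Sxx = Σx² − (Σx)²/n = 659 − 600.25 = 58.75
Sxy = Σxy − (Σx)(Σy)/n = 3062 − 2878.75 = 183.25
b = Sxy/Sxx = 183.25/58.75 = 3.119149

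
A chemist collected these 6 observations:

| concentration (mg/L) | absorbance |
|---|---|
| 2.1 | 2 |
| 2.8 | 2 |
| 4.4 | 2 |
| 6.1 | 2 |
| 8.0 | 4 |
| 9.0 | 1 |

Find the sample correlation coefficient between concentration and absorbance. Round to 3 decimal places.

0.117

n = 6, Σx = 32.4, Σy = 13, Σxy = 71.8, Σx² = 213.82, Σy² = 33
Sxx = Σx² − (Σx)²/n = 213.82 − 174.96 = 38.86
Sxy = Σxy − (Σx)(Σy)/n = 71.8 − 70.2 = 1.6
Syy = Σy² − (Σy)²/n = 33 − 28.166667 = 4.833333
r = Sxy/√(Sxx·Syy) = 1.6/√(187.823333) = 1.6/13.704865 = 0.116747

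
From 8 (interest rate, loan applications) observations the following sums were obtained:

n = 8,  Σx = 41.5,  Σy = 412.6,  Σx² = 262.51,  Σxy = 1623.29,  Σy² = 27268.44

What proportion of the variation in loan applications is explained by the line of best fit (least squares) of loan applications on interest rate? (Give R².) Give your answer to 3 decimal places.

Sxx = Σx² − (Σx)²/n = 262.51 − 215.28125 = 47.22875
Sxy = Σxy − (Σx)(Σy)/n = 1623.29 − 2140.3625 = -517.0725
Syy = Σy² − (Σy)²/n = 27268.44 − 21279.845 = 5988.595
R² = Sxy²/(Sxx·Syy) = (-517.0725)²/(47.22875·5988.595) = 0.945304

0.945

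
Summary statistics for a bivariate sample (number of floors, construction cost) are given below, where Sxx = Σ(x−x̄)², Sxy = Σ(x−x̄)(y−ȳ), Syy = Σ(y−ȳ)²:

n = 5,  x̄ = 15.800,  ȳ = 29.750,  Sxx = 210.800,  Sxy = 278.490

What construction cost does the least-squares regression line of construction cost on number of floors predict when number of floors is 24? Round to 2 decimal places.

b = Sxy/Sxx = 278.49/210.8 = 1.321110
a = ȳ − b·x̄ = 29.75 − 1.321110·15.8 = 8.876461
ŷ(24) = a + b·24 = 8.876461 + 1.321110·24 = 40.583102

40.58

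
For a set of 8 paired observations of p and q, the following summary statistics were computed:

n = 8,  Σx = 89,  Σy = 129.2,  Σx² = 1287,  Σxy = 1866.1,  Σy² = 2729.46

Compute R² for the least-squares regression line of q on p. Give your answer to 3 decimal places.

Sxx = Σx² − (Σx)²/n = 1287 − 990.125 = 296.875
Sxy = Σxy − (Σx)(Σy)/n = 1866.1 − 1437.35 = 428.75
Syy = Σy² − (Σy)²/n = 2729.46 − 2086.58 = 642.88
R² = Sxy²/(Sxx·Syy) = (428.75)²/(296.875·642.88) = 0.963174

0.963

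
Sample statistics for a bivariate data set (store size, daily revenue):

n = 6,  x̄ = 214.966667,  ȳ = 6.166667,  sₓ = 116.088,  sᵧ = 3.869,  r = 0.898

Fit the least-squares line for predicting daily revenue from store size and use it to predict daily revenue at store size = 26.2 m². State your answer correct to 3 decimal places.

b = r · sᵧ/sₓ = 0.898 · 3.869/116.088 = 0.029929
a = ȳ − b·x̄ = 6.166667 − 0.029929·214.966667 = -0.267004
ŷ(26.2) = a + b·26.2 = -0.267004 + 0.029929·26.2 = 0.517128

0.517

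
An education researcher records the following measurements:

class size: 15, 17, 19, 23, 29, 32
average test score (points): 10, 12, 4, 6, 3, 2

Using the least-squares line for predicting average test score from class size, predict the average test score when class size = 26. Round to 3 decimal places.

4.451

n = 6, Σx = 135, Σy = 37, Σxy = 719, Σx² = 3269
Sxx = Σx² − (Σx)²/n = 3269 − 3037.5 = 231.5
Sxy = Σxy − (Σx)(Σy)/n = 719 − 832.5 = -113.5
b = Sxy/Sxx = -113.5/231.5 = -0.490281
a = ȳ − b·x̄ = 6.166667 − (-0.490281)·22.5 = 17.197984
ŷ(26) = a + b·26 = 17.197984 + (-0.490281)·26 = 4.450684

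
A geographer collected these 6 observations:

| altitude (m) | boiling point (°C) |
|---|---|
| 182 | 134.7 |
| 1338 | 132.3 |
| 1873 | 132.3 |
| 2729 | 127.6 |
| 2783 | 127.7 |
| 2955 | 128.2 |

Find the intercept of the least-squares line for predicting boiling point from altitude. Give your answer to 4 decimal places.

n = 6, Σx = 11860, Σy = 782.8, Σxy = 1531771.2, Σx² = 29256052
Sxx = Σx² − (Σx)²/n = 29256052 − 23443266.666667 = 5812785.333333
Sxy = Σxy − (Σx)(Σy)/n = 1531771.2 − 1547334.666667 = -15563.466667
b = Sxy/Sxx = -15563.466667/5812785.333333 = -0.002677
a = ȳ − b·x̄ = 130.466667 − (-0.002677)·1976.666667 = 135.759101

135.7591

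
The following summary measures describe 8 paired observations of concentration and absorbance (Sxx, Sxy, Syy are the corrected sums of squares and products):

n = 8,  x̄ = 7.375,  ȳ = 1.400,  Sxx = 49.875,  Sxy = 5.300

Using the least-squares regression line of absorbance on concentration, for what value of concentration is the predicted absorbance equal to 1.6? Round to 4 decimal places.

b = Sxy/Sxx = 5.3/49.875 = 0.106266
a = ȳ − b·x̄ = 1.4 − 0.106266·7.375 = 0.616291
Set a + b·x = 1.6: x = (1.6 − 0.616291) / 0.106266 = 9.257075

9.2571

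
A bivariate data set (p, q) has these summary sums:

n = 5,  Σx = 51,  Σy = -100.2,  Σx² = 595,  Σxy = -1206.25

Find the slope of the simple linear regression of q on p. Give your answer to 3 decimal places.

-2.463

Sxx = Σx² − (Σx)²/n = 595 − 520.2 = 74.8
Sxy = Σxy − (Σx)(Σy)/n = -1206.25 − (-1022.04) = -184.21
b = Sxy/Sxx = -184.21/74.8 = -2.462701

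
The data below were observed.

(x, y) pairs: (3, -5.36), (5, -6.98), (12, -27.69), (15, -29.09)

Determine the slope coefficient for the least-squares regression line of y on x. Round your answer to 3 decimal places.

n = 4, Σx = 35, Σy = -69.12, Σxy = -819.61, Σx² = 403
Sxx = Σx² − (Σx)²/n = 403 − 306.25 = 96.75
Sxy = Σxy − (Σx)(Σy)/n = -819.61 − (-604.8) = -214.81
b = Sxy/Sxx = -214.81/96.75 = -2.220258

-2.220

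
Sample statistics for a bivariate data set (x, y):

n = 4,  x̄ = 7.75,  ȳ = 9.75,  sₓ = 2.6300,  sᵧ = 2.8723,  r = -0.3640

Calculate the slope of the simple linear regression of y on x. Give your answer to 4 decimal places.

b = r · sᵧ/sₓ = -0.364 · 2.8723/2.63 = -0.397535

-0.3975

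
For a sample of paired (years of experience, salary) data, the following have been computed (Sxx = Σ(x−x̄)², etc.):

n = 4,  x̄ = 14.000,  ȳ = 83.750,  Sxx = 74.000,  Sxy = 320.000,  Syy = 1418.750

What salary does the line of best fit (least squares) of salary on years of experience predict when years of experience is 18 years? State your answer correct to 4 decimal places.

b = Sxy/Sxx = 320/74 = 4.324324
a = ȳ − b·x̄ = 83.75 − 4.324324·14 = 23.209459
ŷ(18) = a + b·18 = 23.209459 + 4.324324·18 = 101.047297

101.0473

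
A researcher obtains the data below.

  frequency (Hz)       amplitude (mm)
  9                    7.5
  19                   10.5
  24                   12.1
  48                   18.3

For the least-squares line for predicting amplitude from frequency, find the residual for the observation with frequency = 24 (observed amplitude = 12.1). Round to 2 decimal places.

n = 4, Σx = 100, Σy = 48.4, Σxy = 1435.8, Σx² = 3322
Sxx = Σx² − (Σx)²/n = 3322 − 2500 = 822
Sxy = Σxy − (Σx)(Σy)/n = 1435.8 − 1210 = 225.8
b = Sxy/Sxx = 225.8/822 = 0.274696
a = ȳ − b·x̄ = 12.1 − 0.274696·25 = 5.232603
ŷ(24) = 5.232603 + 0.274696·24 = 11.825304
residual = y − ŷ = 12.1 − 11.825304 = 0.274696

0.27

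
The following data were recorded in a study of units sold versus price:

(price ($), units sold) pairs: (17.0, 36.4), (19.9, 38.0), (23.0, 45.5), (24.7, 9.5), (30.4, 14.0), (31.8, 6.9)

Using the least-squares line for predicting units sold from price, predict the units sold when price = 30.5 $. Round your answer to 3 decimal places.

11.524

n = 6, Σx = 146.8, Σy = 150.3, Σxy = 3301.17, Σx² = 3759.5
Sxx = Σx² − (Σx)²/n = 3759.5 − 3591.706667 = 167.793333
Sxy = Σxy − (Σx)(Σy)/n = 3301.17 − 3677.34 = -376.17
b = Sxy/Sxx = -376.17/167.793333 = -2.241865
a = ȳ − b·x̄ = 25.05 − (-2.241865)·24.466667 = 79.900963
ŷ(30.5) = a + b·30.5 = 79.900963 + (-2.241865)·30.5 = 11.524081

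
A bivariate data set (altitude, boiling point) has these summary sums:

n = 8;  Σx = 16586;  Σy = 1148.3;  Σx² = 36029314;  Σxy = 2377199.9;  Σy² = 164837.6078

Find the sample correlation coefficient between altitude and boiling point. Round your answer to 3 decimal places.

-0.746

Sxx = Σx² − (Σx)²/n = 36029314 − 34386924.5 = 1642389.5
Sxy = Σxy − (Σx)(Σy)/n = 2377199.9 − 2380712.975 = -3513.075
Syy = Σy² − (Σy)²/n = 164837.6078 − 164824.11125 = 13.49655
r = Sxy/√(Sxx·Syy) = -3513.075/√(22166592.006225) = -3513.075/4708.141035 = -0.746170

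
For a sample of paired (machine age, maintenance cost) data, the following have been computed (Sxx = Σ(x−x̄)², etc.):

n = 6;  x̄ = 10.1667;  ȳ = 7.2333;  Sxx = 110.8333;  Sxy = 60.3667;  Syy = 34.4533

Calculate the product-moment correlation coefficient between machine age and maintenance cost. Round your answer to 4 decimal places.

r = Sxy/√(Sxx·Syy) = 60.3667/√(3818.572935) = 60.3667/61.794603 = 0.976893

0.9769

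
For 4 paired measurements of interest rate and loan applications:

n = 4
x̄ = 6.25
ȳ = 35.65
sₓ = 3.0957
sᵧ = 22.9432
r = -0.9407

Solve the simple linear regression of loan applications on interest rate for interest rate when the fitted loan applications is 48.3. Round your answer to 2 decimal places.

4.44

b = r · sᵧ/sₓ = -0.9407 · 22.9432/3.0957 = -6.971822
a = ȳ − b·x̄ = 35.65 − (-6.971822)·6.25 = 79.223885
Set a + b·x = 48.3: x = (48.3 − 79.223885) / (-6.971822) = 4.435553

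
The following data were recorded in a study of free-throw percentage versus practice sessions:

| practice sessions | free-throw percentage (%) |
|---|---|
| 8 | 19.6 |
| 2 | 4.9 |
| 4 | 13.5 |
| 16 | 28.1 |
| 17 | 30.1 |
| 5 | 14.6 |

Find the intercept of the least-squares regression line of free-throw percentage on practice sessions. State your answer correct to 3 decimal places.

5.909

n = 6, Σx = 52, Σy = 110.8, Σxy = 1254.9, Σx² = 654
Sxx = Σx² − (Σx)²/n = 654 − 450.666667 = 203.333333
Sxy = Σxy − (Σx)(Σy)/n = 1254.9 − 960.266667 = 294.633333
b = Sxy/Sxx = 294.633333/203.333333 = 1.449016
a = ȳ − b·x̄ = 18.466667 − 1.449016·8.666667 = 5.908525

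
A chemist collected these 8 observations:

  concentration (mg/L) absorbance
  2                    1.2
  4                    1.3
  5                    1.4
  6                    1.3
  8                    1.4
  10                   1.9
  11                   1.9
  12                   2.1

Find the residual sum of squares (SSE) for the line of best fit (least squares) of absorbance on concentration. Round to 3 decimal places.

0.110

n = 8, Σx = 58, Σy = 12.5, Σxy = 98.7, Σx² = 510, Σy² = 20.37
Sxx = Σx² − (Σx)²/n = 510 − 420.5 = 89.5
Sxy = Σxy − (Σx)(Σy)/n = 98.7 − 90.625 = 8.075
Syy = Σy² − (Σy)²/n = 20.37 − 19.53125 = 0.83875
b = Sxy/Sxx = 8.075/89.5 = 0.090223
SSE = Syy − b·Sxy = 0.83875 − 0.090223·8.075 = 0.110196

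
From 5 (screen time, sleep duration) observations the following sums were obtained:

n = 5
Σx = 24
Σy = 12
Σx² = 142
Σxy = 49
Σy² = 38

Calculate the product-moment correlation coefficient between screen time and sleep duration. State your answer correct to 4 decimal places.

Sxx = Σx² − (Σx)²/n = 142 − 115.2 = 26.8
Sxy = Σxy − (Σx)(Σy)/n = 49 − 57.6 = -8.6
Syy = Σy² − (Σy)²/n = 38 − 28.8 = 9.2
r = Sxy/√(Sxx·Syy) = -8.6/√(246.56) = -8.6/15.702229 = -0.547693

-0.5477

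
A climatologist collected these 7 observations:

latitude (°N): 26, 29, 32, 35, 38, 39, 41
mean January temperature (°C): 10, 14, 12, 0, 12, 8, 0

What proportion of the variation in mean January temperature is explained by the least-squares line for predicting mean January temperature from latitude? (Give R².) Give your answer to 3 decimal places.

n = 7, Σx = 240, Σy = 56, Σxy = 1818, Σx² = 8412, Σy² = 648
Sxx = Σx² − (Σx)²/n = 8412 − 8228.571429 = 183.428571
Sxy = Σxy − (Σx)(Σy)/n = 1818 − 1920 = -102
Syy = Σy² − (Σy)²/n = 648 − 448 = 200
R² = Sxy²/(Sxx·Syy) = (-102)²/(183.428571·200) = 0.283598

0.284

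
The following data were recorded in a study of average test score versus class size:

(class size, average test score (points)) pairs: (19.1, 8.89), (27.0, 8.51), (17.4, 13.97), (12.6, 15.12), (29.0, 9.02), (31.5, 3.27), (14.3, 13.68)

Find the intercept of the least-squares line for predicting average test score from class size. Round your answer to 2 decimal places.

21.04

n = 7, Σx = 150.9, Σy = 72.46, Σxy = 1393.368, Σx² = 3593.07
Sxx = Σx² − (Σx)²/n = 3593.07 − 3252.972857 = 340.097143
Sxy = Σxy − (Σx)(Σy)/n = 1393.368 − 1562.030571 = -168.662571
b = Sxy/Sxx = -168.662571/340.097143 = -0.495925
a = ȳ − b·x̄ = 10.351429 − (-0.495925)·21.557143 = 21.042148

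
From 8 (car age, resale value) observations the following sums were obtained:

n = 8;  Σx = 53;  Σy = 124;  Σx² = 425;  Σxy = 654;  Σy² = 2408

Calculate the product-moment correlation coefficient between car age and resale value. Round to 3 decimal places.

-0.884

Sxx = Σx² − (Σx)²/n = 425 − 351.125 = 73.875
Sxy = Σxy − (Σx)(Σy)/n = 654 − 821.5 = -167.5
Syy = Σy² − (Σy)²/n = 2408 − 1922 = 486
r = Sxy/√(Sxx·Syy) = -167.5/√(35903.25) = -167.5/189.481529 = -0.883991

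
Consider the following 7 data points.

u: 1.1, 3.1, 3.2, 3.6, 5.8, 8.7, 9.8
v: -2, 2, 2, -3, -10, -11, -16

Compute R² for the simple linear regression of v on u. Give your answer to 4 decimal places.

n = 7, Σx = 35.3, Σy = -38, Σxy = -310.9, Σx² = 239.39, Σy² = 498
Sxx = Σx² − (Σx)²/n = 239.39 − 178.012857 = 61.377143
Sxy = Σxy − (Σx)(Σy)/n = -310.9 − (-191.628571) = -119.271429
Syy = Σy² − (Σy)²/n = 498 − 206.285714 = 291.714286
R² = Sxy²/(Sxx·Syy) = (-119.271429)²/(61.377143·291.714286) = 0.794527

0.7945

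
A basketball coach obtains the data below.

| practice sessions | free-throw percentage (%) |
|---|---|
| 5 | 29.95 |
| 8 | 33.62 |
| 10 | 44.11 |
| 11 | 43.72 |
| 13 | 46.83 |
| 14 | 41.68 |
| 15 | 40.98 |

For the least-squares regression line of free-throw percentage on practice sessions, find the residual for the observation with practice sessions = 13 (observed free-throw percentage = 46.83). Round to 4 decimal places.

n = 7, Σx = 76, Σy = 280.89, Σxy = 3147.74, Σx² = 900
Sxx = Σx² − (Σx)²/n = 900 − 825.142857 = 74.857143
Sxy = Σxy − (Σx)(Σy)/n = 3147.74 − 3049.662857 = 98.077143
b = Sxy/Sxx = 98.077143/74.857143 = 1.310191
a = ȳ − b·x̄ = 40.127143 − 1.310191·10.857143 = 25.902214
ŷ(13) = 25.902214 + 1.310191·13 = 42.934695
residual = y − ŷ = 46.83 − 42.934695 = 3.895305

3.8953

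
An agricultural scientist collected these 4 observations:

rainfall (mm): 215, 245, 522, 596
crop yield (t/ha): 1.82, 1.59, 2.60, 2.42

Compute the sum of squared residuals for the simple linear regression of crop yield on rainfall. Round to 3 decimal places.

n = 4, Σx = 1578, Σy = 8.43, Σxy = 3580.37, Σx² = 733950, Σy² = 18.4569
Sxx = Σx² − (Σx)²/n = 733950 − 622521 = 111429
Sxy = Σxy − (Σx)(Σy)/n = 3580.37 − 3325.635 = 254.735
Syy = Σy² − (Σy)²/n = 18.4569 − 17.766225 = 0.690675
b = Sxy/Sxx = 254.735/111429 = 0.002286
SSE = Syy − b·Sxy = 0.690675 − 0.002286·254.735 = 0.108332

0.108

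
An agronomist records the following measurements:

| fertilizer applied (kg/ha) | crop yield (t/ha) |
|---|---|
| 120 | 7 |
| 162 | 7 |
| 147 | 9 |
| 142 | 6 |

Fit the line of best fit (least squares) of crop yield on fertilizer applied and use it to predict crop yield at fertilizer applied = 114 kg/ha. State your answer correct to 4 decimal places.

n = 4, Σx = 571, Σy = 29, Σxy = 4149, Σx² = 82417
Sxx = Σx² − (Σx)²/n = 82417 − 81510.25 = 906.75
Sxy = Σxy − (Σx)(Σy)/n = 4149 − 4139.75 = 9.25
b = Sxy/Sxx = 9.25/906.75 = 0.010201
a = ȳ − b·x̄ = 7.25 − 0.010201·142.75 = 5.793769
ŷ(114) = a + b·114 = 5.793769 + 0.010201·114 = 6.956714

6.9567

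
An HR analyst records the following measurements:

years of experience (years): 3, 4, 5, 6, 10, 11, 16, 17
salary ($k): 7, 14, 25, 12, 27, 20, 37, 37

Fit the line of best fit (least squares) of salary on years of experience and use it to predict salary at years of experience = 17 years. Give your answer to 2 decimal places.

37.04

n = 8, Σx = 72, Σy = 179, Σxy = 1985, Σx² = 852
Sxx = Σx² − (Σx)²/n = 852 − 648 = 204
Sxy = Σxy − (Σx)(Σy)/n = 1985 − 1611 = 374
b = Sxy/Sxx = 374/204 = 1.833333
a = ȳ − b·x̄ = 22.375 − 1.833333·9 = 5.875
ŷ(17) = a + b·17 = 5.875 + 1.833333·17 = 37.041667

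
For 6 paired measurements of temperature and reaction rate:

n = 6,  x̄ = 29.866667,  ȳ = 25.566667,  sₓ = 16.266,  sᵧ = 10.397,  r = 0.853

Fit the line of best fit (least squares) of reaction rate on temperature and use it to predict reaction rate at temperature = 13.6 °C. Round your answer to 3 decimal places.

b = r · sᵧ/sₓ = 0.853 · 10.397/16.266 = 0.545226
a = ȳ − b·x̄ = 25.566667 − 0.545226·29.866667 = 9.282593
ŷ(13.6) = a + b·13.6 = 9.282593 + 0.545226·13.6 = 16.697662

16.698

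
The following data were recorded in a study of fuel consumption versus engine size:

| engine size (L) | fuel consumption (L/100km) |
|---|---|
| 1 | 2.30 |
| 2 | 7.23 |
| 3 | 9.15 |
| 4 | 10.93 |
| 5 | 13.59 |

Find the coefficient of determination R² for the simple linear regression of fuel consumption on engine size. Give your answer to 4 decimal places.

n = 5, Σx = 15, Σy = 43.2, Σxy = 155.88, Σx² = 55, Σy² = 445.4384
Sxx = Σx² − (Σx)²/n = 55 − 45 = 10
Sxy = Σxy − (Σx)(Σy)/n = 155.88 − 129.6 = 26.28
Syy = Σy² − (Σy)²/n = 445.4384 − 373.248 = 72.1904
R² = Sxy²/(Sxx·Syy) = (26.28)²/(10·72.1904) = 0.956690

0.9567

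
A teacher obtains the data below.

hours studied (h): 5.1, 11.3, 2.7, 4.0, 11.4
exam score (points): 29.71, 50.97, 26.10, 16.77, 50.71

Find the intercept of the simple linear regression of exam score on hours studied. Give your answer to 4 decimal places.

n = 5, Σx = 34.5, Σy = 174.26, Σxy = 1443.126, Σx² = 306.95
Sxx = Σx² − (Σx)²/n = 306.95 − 238.05 = 68.9
Sxy = Σxy − (Σx)(Σy)/n = 1443.126 − 1202.394 = 240.732
b = Sxy/Sxx = 240.732/68.9 = 3.493933
a = ȳ − b·x̄ = 34.852 − 3.493933·6.9 = 10.743861

10.7439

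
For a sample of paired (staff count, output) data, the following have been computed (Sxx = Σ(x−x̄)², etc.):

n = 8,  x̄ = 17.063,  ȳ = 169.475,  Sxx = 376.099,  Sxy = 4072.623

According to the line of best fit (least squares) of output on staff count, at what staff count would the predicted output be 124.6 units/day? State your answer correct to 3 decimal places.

b = Sxy/Sxx = 4072.623/376.099 = 10.828593
a = ȳ − b·x̄ = 169.475 − 10.828593·17.063 = -15.293282
Set a + b·x = 124.6: x = (124.6 − (-15.293282)) / 10.828593 = 12.918879

12.919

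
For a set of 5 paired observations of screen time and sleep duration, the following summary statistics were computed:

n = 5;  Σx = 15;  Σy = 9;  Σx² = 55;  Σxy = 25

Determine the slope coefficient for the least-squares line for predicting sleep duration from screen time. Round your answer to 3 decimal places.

-0.200

Sxx = Σx² − (Σx)²/n = 55 − 45 = 10
Sxy = Σxy − (Σx)(Σy)/n = 25 − 27 = -2
b = Sxy/Sxx = -2/10 = -0.2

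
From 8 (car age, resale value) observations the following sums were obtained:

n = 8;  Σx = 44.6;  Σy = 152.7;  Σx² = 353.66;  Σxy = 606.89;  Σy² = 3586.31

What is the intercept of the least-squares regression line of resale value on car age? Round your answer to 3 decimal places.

Sxx = Σx² − (Σx)²/n = 353.66 − 248.645 = 105.015
Sxy = Σxy − (Σx)(Σy)/n = 606.89 − 851.3025 = -244.4125
b = Sxy/Sxx = -244.4125/105.015 = -2.327406
a = ȳ − b·x̄ = 19.0875 − (-2.327406)·5.575 = 32.062786

32.063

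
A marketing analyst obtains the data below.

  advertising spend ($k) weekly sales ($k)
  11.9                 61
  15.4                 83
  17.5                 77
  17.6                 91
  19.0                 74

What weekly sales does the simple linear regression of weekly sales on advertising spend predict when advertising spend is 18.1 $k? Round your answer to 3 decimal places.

n = 5, Σx = 81.4, Σy = 386, Σxy = 6359.2, Σx² = 1355.78
Sxx = Σx² − (Σx)²/n = 1355.78 − 1325.192 = 30.588
Sxy = Σxy − (Σx)(Σy)/n = 6359.2 − 6284.08 = 75.12
b = Sxy/Sxx = 75.12/30.588 = 2.455865
a = ȳ − b·x̄ = 77.2 − 2.455865·16.28 = 37.218517
ŷ(18.1) = a + b·18.1 = 37.218517 + 2.455865·18.1 = 81.669674

81.670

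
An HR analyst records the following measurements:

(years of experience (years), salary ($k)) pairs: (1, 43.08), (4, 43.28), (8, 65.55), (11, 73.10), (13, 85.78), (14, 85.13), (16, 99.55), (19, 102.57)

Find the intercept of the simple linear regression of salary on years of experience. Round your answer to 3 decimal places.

34.806

n = 8, Σx = 86, Σy = 598.04, Σxy = 7393.29, Σx² = 1184
Sxx = Σx² − (Σx)²/n = 1184 − 924.5 = 259.5
Sxy = Σxy − (Σx)(Σy)/n = 7393.29 − 6428.93 = 964.36
b = Sxy/Sxx = 964.36/259.5 = 3.716224
a = ȳ − b·x̄ = 74.755 − 3.716224·10.75 = 34.805597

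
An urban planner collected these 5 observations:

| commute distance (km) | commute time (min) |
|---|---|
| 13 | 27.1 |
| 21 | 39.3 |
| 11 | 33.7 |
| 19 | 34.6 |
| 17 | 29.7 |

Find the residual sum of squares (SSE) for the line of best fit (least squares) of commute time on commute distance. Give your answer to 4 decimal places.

n = 5, Σx = 81, Σy = 164.4, Σxy = 2710.6, Σx² = 1381, Σy² = 5493.84
Sxx = Σx² − (Σx)²/n = 1381 − 1312.2 = 68.8
Sxy = Σxy − (Σx)(Σy)/n = 2710.6 − 2663.28 = 47.32
Syy = Σy² − (Σy)²/n = 5493.84 − 5405.472 = 88.368
b = Sxy/Sxx = 47.32/68.8 = 0.687791
SSE = Syy − b·Sxy = 88.368 − 0.687791·47.32 = 55.821744

55.8217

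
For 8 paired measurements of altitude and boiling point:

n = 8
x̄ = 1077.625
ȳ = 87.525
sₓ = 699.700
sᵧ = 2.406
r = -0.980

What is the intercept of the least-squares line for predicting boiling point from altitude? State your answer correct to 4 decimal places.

91.1564

b = r · sᵧ/sₓ = -0.98 · 2.406/699.7 = -0.003370
a = ȳ − b·x̄ = 87.525 − (-0.003370)·1077.625 = 91.156428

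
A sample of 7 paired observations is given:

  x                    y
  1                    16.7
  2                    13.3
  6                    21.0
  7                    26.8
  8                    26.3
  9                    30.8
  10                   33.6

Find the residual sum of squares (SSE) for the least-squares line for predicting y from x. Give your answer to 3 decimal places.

n = 7, Σx = 43, Σy = 168.5, Σxy = 1180.5, Σx² = 335, Σy² = 4384.31
Sxx = Σx² − (Σx)²/n = 335 − 264.142857 = 70.857143
Sxy = Σxy − (Σx)(Σy)/n = 1180.5 − 1035.071429 = 145.428571
Syy = Σy² − (Σy)²/n = 4384.31 − 4056.035714 = 328.274286
b = Sxy/Sxx = 145.428571/70.857143 = 2.052419
SSE = Syy − b·Sxy = 328.274286 − 2.052419·145.428571 = 29.793871

29.794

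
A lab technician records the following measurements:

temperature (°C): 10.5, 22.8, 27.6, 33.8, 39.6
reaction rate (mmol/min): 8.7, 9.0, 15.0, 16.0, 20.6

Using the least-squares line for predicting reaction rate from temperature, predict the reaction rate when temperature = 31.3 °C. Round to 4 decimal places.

15.7046

n = 5, Σx = 134.3, Σy = 69.3, Σxy = 2067.11, Σx² = 4102.45
Sxx = Σx² − (Σx)²/n = 4102.45 − 3607.298 = 495.152
Sxy = Σxy − (Σx)(Σy)/n = 2067.11 − 1861.398 = 205.712
b = Sxy/Sxx = 205.712/495.152 = 0.415452
a = ȳ − b·x̄ = 13.86 − 0.415452·26.86 = 2.700953
ŷ(31.3) = a + b·31.3 = 2.700953 + 0.415452·31.3 = 15.704608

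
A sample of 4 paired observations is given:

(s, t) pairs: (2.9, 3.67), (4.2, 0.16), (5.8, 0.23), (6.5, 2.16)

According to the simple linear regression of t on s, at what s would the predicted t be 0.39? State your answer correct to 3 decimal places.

7.479

n = 4, Σx = 19.4, Σy = 6.22, Σxy = 26.689, Σx² = 101.94
Sxx = Σx² − (Σx)²/n = 101.94 − 94.09 = 7.85
Sxy = Σxy − (Σx)(Σy)/n = 26.689 − 30.167 = -3.478
b = Sxy/Sxx = -3.478/7.85 = -0.443057
a = ȳ − b·x̄ = 1.555 − (-0.443057)·4.85 = 3.703828
Set a + b·x = 0.39: x = (0.39 − 3.703828) / (-0.443057) = 7.479457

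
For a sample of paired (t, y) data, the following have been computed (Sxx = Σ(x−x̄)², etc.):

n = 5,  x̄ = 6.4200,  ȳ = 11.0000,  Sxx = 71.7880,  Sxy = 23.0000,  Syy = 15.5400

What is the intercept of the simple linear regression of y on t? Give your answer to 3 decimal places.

b = Sxy/Sxx = 23/71.788 = 0.320388
a = ȳ − b·x̄ = 11 − 0.320388·6.42 = 8.943110

8.943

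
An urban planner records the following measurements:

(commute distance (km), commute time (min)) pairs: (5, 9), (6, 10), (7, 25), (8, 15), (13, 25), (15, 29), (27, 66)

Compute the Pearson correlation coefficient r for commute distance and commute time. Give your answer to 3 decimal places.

0.962

n = 7, Σx = 81, Σy = 179, Σxy = 2942, Σx² = 1297, Σy² = 6853
Sxx = Σx² − (Σx)²/n = 1297 − 937.285714 = 359.714286
Sxy = Σxy − (Σx)(Σy)/n = 2942 − 2071.285714 = 870.714286
Syy = Σy² − (Σy)²/n = 6853 − 4577.285714 = 2275.714286
r = Sxy/√(Sxx·Syy) = 870.714286/√(818606.938776) = 870.714286/904.768997 = 0.962361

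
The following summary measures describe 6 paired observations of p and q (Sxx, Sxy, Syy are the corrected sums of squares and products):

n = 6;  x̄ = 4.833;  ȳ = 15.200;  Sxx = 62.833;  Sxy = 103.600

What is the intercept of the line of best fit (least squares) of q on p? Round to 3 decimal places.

b = Sxy/Sxx = 103.6/62.833 = 1.648815
a = ȳ − b·x̄ = 15.2 − 1.648815·4.833 = 7.231277

7.231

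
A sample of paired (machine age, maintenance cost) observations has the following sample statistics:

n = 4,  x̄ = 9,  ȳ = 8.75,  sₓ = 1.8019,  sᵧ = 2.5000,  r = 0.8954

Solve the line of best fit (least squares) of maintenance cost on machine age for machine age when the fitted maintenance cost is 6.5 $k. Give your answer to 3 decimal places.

7.189

b = r · sᵧ/sₓ = 0.8954 · 2.5/1.8019 = 1.242300
a = ȳ − b·x̄ = 8.75 − 1.242300·9 = -2.430698
Set a + b·x = 6.5: x = (6.5 − (-2.430698)) / 1.242300 = 7.188843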